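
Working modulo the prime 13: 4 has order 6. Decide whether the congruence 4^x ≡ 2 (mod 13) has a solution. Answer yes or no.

no

⟨4⟩ has order 6; its elements mod 13 are {1, 3, 4, 9, 10, 12}.
2 is not in this set.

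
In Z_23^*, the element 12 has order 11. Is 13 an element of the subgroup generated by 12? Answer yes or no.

yes

⟨12⟩ has order 11; its elements mod 23 are {1, 2, 3, 4, 6, 8, 9, 12, 13, 16, 18}.
13 is in this set.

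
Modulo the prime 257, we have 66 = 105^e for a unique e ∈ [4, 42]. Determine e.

Compute 105^4 mod 257 = 162, then multiply by 105 repeatedly:
  105^4=162  105^5=48  105^6=157  105^7=37  105^8=30
  105^9=66
Found 66 at exponent 9.

9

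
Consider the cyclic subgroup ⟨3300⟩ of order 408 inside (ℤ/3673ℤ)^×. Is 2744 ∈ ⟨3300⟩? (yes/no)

2744 ∈ ⟨3300⟩ iff 2744^408 ≡ 1 (mod 3673), since |⟨3300⟩| = 408.
2744^408 mod 3673 = 1.
Since 1 = 1, 2744 lies in the subgroup.

yes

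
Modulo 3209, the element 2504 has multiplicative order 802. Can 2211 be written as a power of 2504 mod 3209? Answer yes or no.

2211 ∈ ⟨2504⟩ iff 2211^802 ≡ 1 (mod 3209), since |⟨2504⟩| = 802.
2211^802 mod 3209 = 3208.
Since 3208 ≠ 1, 2211 does not lie in the subgroup.

no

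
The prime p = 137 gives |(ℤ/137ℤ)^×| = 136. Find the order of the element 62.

136

The order of 62 must divide p − 1 = 136 = 2^3 · 17.
Divisors: 1, 2, 4, 8, 17, 34, 68, 136.
Check each in increasing order: 62^1 ≡ 62;  62^2 ≡ 8;  62^4 ≡ 64;  62^8 ≡ 123;  62^17 ≡ 96;  62^34 ≡ 37;  62^68 ≡ 136;  62^136 ≡ 1.
Smallest exponent giving 1 is 136.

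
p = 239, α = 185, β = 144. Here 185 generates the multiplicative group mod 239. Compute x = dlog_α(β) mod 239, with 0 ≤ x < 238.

132

Baby-step giant-step with m = ceil(sqrt(238)) = 16.
Baby table (185^j mod 239 for j=0..15):
  0:1  1:185  2:48  3:37  4:153  5:103  6:174  7:164
  8:226  9:224  10:93  11:236  12:162  13:95  14:128  15:19
Giant step factor: 185^(-16) ≡ 99 (mod 239).
Scan 144·99^i mod 239 for i = 0, 1, …:
  i=0: 144   i=1: 155   i=2: 49   i=3: 71
  i=4: 98   i=5: 142   i=6: 196   i=7: 45
  i=8: 153
Match at i=8, j=4: x = 8·16 + 4 = 132.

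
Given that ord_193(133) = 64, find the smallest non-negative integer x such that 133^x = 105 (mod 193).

37

Baby-step giant-step with m = ceil(sqrt(64)) = 8.
Baby table (133^j mod 193 for j=0..7):
  0:1  1:133  2:126  3:160  4:50  5:88  6:124  7:87
Giant step factor: 133^(-8) ≡ 150 (mod 193).
Scan 105·150^i mod 193 for i = 0, 1, …:
  i=0: 105   i=1: 117   i=2: 180   i=3: 173
  i=4: 88
Match at i=4, j=5: x = 4·8 + 5 = 37.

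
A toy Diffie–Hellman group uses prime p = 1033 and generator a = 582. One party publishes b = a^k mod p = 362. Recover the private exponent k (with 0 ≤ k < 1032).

413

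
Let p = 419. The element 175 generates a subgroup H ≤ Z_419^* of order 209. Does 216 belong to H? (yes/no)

no

216 ∈ ⟨175⟩ iff 216^209 ≡ 1 (mod 419), since |⟨175⟩| = 209.
216^209 mod 419 = 418.
Since 418 ≠ 1, 216 does not lie in the subgroup.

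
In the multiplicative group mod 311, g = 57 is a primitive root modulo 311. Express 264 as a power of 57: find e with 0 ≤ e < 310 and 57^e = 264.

255

Baby-step giant-step with m = ceil(sqrt(310)) = 18.
Baby table (57^j mod 311 for j=0..17):
  0:1  1:57  2:139  3:148  4:39  5:46  6:134  7:174
  8:277  9:239  10:250  11:255  12:229  13:302  14:109  15:304
  16:223  17:271
Giant step factor: 57^(-18) ≡ 157 (mod 311).
Scan 264·157^i mod 311 for i = 0, 1, …:
  i=0: 264   i=1: 85   i=2: 283   i=3: 269
  i=4: 248   i=5: 61   i=6: 247   i=7: 215
  i=8: 167   i=9: 95     …   i=13: 306
  i=14: 148
Match at i=14, j=3: e = 14·18 + 3 = 255.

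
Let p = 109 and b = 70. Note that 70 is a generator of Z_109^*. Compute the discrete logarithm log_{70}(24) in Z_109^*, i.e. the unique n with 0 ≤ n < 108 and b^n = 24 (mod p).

35

Baby-step giant-step with m = ceil(sqrt(108)) = 11.
Baby table (70^j mod 109 for j=0..10):
  0:1  1:70  2:104  3:86  4:25  5:6  6:93  7:79
  8:80  9:41  10:36
Giant step factor: 70^(-11) ≡ 42 (mod 109).
Scan 24·42^i mod 109 for i = 0, 1, …:
  i=0: 24   i=1: 27   i=2: 44   i=3: 104
Match at i=3, j=2: n = 3·11 + 2 = 35.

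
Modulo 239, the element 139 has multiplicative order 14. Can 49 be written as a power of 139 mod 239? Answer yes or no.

no

⟨139⟩ has order 14; its elements mod 239 are {1, 10, 24, 38, 44, 98, 100, 139, 141, 195, 201, 215, 229, 238}.
49 is not in this set.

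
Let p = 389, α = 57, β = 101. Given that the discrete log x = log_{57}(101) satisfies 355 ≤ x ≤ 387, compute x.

361

Compute 57^355 mod 389 = 51, then multiply by 57 repeatedly:
  57^355=51  57^356=184  57^357=374  57^358=312  57^359=279
  57^360=343  57^361=101
Found 101 at exponent 361.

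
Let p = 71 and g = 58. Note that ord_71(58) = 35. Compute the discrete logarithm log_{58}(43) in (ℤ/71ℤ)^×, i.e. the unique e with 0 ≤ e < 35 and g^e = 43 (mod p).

Successive powers of 58 modulo 71:
  58^0=1  58^1=58  58^2=27  58^3=4  58^4=19  58^5=37
  58^6=16  58^7=5  58^8=6  58^9=64  58^10=20  58^11=24
  58^12=43
So 58^12 ≡ 43 (mod 71), giving e = 12.

12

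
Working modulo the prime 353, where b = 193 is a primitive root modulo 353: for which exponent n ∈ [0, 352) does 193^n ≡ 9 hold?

82

Baby-step giant-step with m = ceil(sqrt(352)) = 19.
Baby table (193^j mod 353 for j=0..18):
  0:1  1:193  2:184  3:212  4:321  5:178  6:113  7:276
  8:318  9:305  10:267  11:346  12:61  13:124  14:281  15:224
  16:166  17:268  18:186
Giant step factor: 193^(-19) ≡ 134 (mod 353).
Scan 9·134^i mod 353 for i = 0, 1, …:
  i=0: 9   i=1: 147   i=2: 283   i=3: 151
  i=4: 113
Match at i=4, j=6: n = 4·19 + 6 = 82.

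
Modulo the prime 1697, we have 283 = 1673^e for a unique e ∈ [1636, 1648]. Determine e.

Compute 1673^1636 mod 1697 = 76, then multiply by 1673 repeatedly:
  1673^1636=76  1673^1637=1570  1673^1638=1351  1673^1639=1516  1673^1640=950
  1673^1641=958  1673^1642=766  1673^1643=283
Found 283 at exponent 1643.

1643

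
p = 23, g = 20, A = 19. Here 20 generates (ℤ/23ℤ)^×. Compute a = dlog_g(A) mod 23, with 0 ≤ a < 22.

3

Successive powers of 20 modulo 23:
  20^0=1  20^1=20  20^2=9  20^3=19
So 20^3 ≡ 19 (mod 23), giving a = 3.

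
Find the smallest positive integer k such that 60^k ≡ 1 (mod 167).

166

The order of 60 must divide p − 1 = 166 = 2 · 83.
Divisors: 1, 2, 83, 166.
Check each in increasing order: 60^1 ≡ 60;  60^2 ≡ 93;  60^83 ≡ 166;  60^166 ≡ 1.
Smallest exponent giving 1 is 166.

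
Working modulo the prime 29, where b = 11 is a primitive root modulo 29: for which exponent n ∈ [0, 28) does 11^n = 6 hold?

26

Successive powers of 11 modulo 29:
  11^0=1  11^1=11  11^2=5  11^3=26  11^4=25  11^5=14
  11^6=9  11^7=12  11^8=16  11^9=2  11^10=22  11^11=10
  11^12=23  11^13=21  11^14=28  11^15=18  11^16=24  11^17=3
  11^18=4  11^19=15  11^20=20  11^21=17  11^22=13  11^23=27
  11^24=7  11^25=19  11^26=6
So 11^26 ≡ 6 (mod 29), giving n = 26.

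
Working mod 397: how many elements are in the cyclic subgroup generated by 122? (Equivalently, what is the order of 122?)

99

The order of 122 must divide p − 1 = 396 = 2^2 · 3^2 · 11.
Divisors: 1, 2, 3, 4, 6, 9, 11, 12, 18, 22, 33, 36, 44, 66, 99, 132, 198, 396.
Check each in increasing order: 122^1 ≡ 122;  122^2 ≡ 195;  122^3 ≡ 367;  122^4 ≡ 310;  122^6 ≡ 106;  122^9 ≡ 393;  122^11 ≡ 14;  122^12 ≡ 120;  122^18 ≡ 16;  122^22 ≡ 196;  122^33 ≡ 362;  122^36 ≡ 256;  122^44 ≡ 304;  122^66 ≡ 34;  122^99 ≡ 1.
Smallest exponent giving 1 is 99.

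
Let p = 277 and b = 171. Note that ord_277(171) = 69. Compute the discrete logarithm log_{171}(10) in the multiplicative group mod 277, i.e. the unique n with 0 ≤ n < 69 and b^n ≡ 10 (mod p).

31

Baby-step giant-step with m = ceil(sqrt(69)) = 9.
Baby table (171^j mod 277 for j=0..8):
  0:1  1:171  2:156  3:84  4:237  5:85  6:131  7:241
  8:215
Giant step factor: 171^(-9) ≡ 164 (mod 277).
Scan 10·164^i mod 277 for i = 0, 1, …:
  i=0: 10   i=1: 255   i=2: 270   i=3: 237
Match at i=3, j=4: n = 3·9 + 4 = 31.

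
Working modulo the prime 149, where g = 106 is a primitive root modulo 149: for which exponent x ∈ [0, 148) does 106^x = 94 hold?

93

Baby-step giant-step with m = ceil(sqrt(148)) = 13.
Baby table (106^j mod 149 for j=0..12):
  0:1  1:106  2:61  3:59  4:145  5:23  6:54  7:62
  8:16  9:57  10:82  11:50  12:85
Giant step factor: 106^(-13) ≡ 66 (mod 149).
Scan 94·66^i mod 149 for i = 0, 1, …:
  i=0: 94   i=1: 95   i=2: 12   i=3: 47
  i=4: 122   i=5: 6   i=6: 98   i=7: 61
Match at i=7, j=2: x = 7·13 + 2 = 93.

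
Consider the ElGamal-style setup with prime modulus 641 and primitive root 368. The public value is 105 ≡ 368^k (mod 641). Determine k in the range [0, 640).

Baby-step giant-step with m = ceil(sqrt(640)) = 26.
Baby table (368^j mod 641 for j=0..25):
  0:1  1:368  2:173  3:205  4:443  5:210  6:360  7:434
  8:103  9:85  10:512  11:603  12:118  13:477  14:543  15:473
  16:353  17:422  18:174  19:573  20:616  21:415  22:162  23:3
  24:463  25:519
Giant step factor: 368^(-26) ≡ 567 (mod 641).
Scan 105·567^i mod 641 for i = 0, 1, …:
  i=0: 105   i=1: 563   i=2: 3
Match at i=2, j=23: k = 2·26 + 23 = 75.

75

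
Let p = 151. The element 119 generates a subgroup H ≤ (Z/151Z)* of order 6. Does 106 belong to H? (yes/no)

106 ∈ ⟨119⟩ iff 106^6 ≡ 1 (mod 151), since |⟨119⟩| = 6.
106^6 mod 151 = 50.
Since 50 ≠ 1, 106 does not lie in the subgroup.

no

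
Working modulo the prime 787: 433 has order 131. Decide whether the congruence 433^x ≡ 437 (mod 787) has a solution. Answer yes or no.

no

437 ∈ ⟨433⟩ iff 437^131 ≡ 1 (mod 787), since |⟨433⟩| = 131.
437^131 mod 787 = 407.
Since 407 ≠ 1, 437 does not lie in the subgroup.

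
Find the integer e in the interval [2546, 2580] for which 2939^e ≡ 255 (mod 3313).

Compute 2939^2546 mod 3313 = 2821, then multiply by 2939 repeatedly:
  2939^2546=2821  2939^2547=1793  2939^2548=1957  2939^2549=255
Found 255 at exponent 2549.

2549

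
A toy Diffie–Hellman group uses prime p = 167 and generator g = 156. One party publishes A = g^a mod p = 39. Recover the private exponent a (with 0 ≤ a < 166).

Baby-step giant-step with m = ceil(sqrt(166)) = 13.
Baby table (156^j mod 167 for j=0..12):
  0:1  1:156  2:121  3:5  4:112  5:104  6:25  7:59
  8:19  9:125  10:128  11:95  12:124
Giant step factor: 156^(-13) ≡ 161 (mod 167).
Scan 39·161^i mod 167 for i = 0, 1, …:
  i=0: 39   i=1: 100   i=2: 68   i=3: 93
  i=4: 110   i=5: 8   i=6: 119   i=7: 121
Match at i=7, j=2: a = 7·13 + 2 = 93.

93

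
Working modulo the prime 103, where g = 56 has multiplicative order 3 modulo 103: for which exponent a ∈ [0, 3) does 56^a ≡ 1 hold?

Successive powers of 56 modulo 103:
  56^0=1
So 56^0 ≡ 1 (mod 103), giving a = 0.

0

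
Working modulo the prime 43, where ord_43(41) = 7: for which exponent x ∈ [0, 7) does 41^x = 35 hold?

3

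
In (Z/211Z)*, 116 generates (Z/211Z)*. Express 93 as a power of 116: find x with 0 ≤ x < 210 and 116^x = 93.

38

Baby-step giant-step with m = ceil(sqrt(210)) = 15.
Baby table (116^j mod 211 for j=0..14):
  0:1  1:116  2:163  3:129  4:194  5:138  6:183  7:128
  8:78  9:186  10:54  11:145  12:151  13:3  14:137
Giant step factor: 116^(-15) ≡ 63 (mod 211).
Scan 93·63^i mod 211 for i = 0, 1, …:
  i=0: 93   i=1: 162   i=2: 78
Match at i=2, j=8: x = 2·15 + 8 = 38.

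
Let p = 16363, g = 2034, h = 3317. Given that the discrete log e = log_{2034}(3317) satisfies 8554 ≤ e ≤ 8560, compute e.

8557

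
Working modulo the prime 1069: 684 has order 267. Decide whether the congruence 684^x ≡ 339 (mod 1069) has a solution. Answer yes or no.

339 ∈ ⟨684⟩ iff 339^267 ≡ 1 (mod 1069), since |⟨684⟩| = 267.
339^267 mod 1069 = 1.
Since 1 = 1, 339 lies in the subgroup.

yes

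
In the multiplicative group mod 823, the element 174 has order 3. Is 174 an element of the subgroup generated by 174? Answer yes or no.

yes

174 ∈ ⟨174⟩ iff 174^3 ≡ 1 (mod 823), since |⟨174⟩| = 3.
174^3 mod 823 = 1.
Since 1 = 1, 174 lies in the subgroup.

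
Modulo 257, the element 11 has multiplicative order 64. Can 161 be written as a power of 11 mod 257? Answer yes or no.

no

161 ∈ ⟨11⟩ iff 161^64 ≡ 1 (mod 257), since |⟨11⟩| = 64.
161^64 mod 257 = 241.
Since 241 ≠ 1, 161 does not lie in the subgroup.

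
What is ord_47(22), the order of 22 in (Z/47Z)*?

46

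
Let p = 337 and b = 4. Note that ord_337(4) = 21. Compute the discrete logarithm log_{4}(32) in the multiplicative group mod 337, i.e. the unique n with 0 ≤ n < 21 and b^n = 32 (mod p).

Successive powers of 4 modulo 337:
  4^0=1  4^1=4  4^2=16  4^3=64  4^4=256  4^5=13
  4^6=52  4^7=208  4^8=158  4^9=295  4^10=169  4^11=2
  4^12=8  4^13=32
So 4^13 ≡ 32 (mod 337), giving n = 13.

13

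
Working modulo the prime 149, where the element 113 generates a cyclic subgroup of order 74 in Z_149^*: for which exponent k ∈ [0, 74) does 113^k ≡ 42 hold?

69

Baby-step giant-step with m = ceil(sqrt(74)) = 9.
Baby table (113^j mod 149 for j=0..8):
  0:1  1:113  2:104  3:130  4:88  5:110  6:63  7:116
  8:145
Giant step factor: 113^(-9) ≡ 119 (mod 149).
Scan 42·119^i mod 149 for i = 0, 1, …:
  i=0: 42   i=1: 81   i=2: 103   i=3: 39
  i=4: 22   i=5: 85   i=6: 132   i=7: 63
Match at i=7, j=6: k = 7·9 + 6 = 69.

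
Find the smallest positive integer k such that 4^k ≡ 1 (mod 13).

6

The order of 4 must divide p − 1 = 12 = 2^2 · 3.
Divisors: 1, 2, 3, 4, 6, 12.
Check each in increasing order: 4^1 ≡ 4;  4^2 ≡ 3;  4^3 ≡ 12;  4^4 ≡ 9;  4^6 ≡ 1.
Smallest exponent giving 1 is 6.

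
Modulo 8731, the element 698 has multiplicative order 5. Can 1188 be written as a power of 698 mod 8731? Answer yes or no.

no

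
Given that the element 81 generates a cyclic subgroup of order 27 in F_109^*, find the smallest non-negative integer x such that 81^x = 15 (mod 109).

11

Successive powers of 81 modulo 109:
  81^0=1  81^1=81  81^2=21  81^3=66  81^4=5  81^5=78
  81^6=105  81^7=3  81^8=25  81^9=63  81^10=89  81^11=15
So 81^11 ≡ 15 (mod 109), giving x = 11.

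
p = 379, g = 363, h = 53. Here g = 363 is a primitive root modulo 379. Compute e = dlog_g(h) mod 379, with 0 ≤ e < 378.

151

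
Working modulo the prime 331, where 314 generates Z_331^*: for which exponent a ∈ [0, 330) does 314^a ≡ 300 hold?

55

Baby-step giant-step with m = ceil(sqrt(330)) = 19.
Baby table (314^j mod 331 for j=0..18):
  0:1  1:314  2:289  3:52  4:109  5:133  6:56  7:41
  8:296  9:264  10:146  11:166  12:157  13:310  14:26  15:220
  16:232  17:28  18:186
Giant step factor: 314^(-19) ≡ 208 (mod 331).
Scan 300·208^i mod 331 for i = 0, 1, …:
  i=0: 300   i=1: 172   i=2: 28
Match at i=2, j=17: a = 2·19 + 17 = 55.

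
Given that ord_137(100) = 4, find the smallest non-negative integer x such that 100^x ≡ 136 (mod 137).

2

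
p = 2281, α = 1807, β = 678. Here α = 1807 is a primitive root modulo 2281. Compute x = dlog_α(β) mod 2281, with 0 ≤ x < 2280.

Baby-step giant-step with m = ceil(sqrt(2280)) = 48.
Baby table (1807^j mod 2281 for j=0..47):
  0:1  1:1807  2:1138  3:1185  4:1717  5:459  6:1410  7:2274
  8:1037  9:1158  10:829  11:1667  12:1349  13:1535  14:49  15:1865
  16:1018  17:1040  18:2017  19:1962  20:660  21:1938  22:631  23:1998
  24:1844  25:1848  26:2233  27:2223  28:120  29:145  30:1981  31:778
  32:750  33:336  34:406  35:1441  36:1266  37:2100  38:1397  39:1593
  40:2210  41:1720  42:1318  43:262  44:1267  45:1626  46:254  47:497
Giant step factor: 1807^(-48) ≡ 273 (mod 2281).
Scan 678·273^i mod 2281 for i = 0, 1, …:
  i=0: 678   i=1: 333   i=2: 1950   i=3: 877
  i=4: 2197   i=5: 2159   i=6: 909   i=7: 1809
  i=8: 1161   i=9: 2175     …   i=16: 1110
  i=17: 1938
Match at i=17, j=21: x = 17·48 + 21 = 837.

837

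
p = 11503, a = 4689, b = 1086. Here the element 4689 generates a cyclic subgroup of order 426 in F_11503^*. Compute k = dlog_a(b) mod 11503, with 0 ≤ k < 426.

Baby-step giant-step with m = ceil(sqrt(426)) = 21.
Baby table (4689^j mod 11503 for j=0..20):
  0:1  1:4689  2:4488  3:5245  4:391  5:4422  6:6352  7:3261
  8:3342  9:3552  10:10487  11:9721  12:6883  13:8472  14:5349  15:4921
  16:11054  17:11191  18:9416  19:3110  20:8489
Giant step factor: 4689^(-21) ≡ 5312 (mod 11503).
Scan 1086·5312^i mod 11503 for i = 0, 1, …:
  i=0: 1086   i=1: 5829   i=2: 9075   i=3: 8830
  i=4: 7229   i=5: 3434   i=6: 9153   i=7: 9058
  i=8: 10550   i=9: 10487
Match at i=9, j=10: k = 9·21 + 10 = 199.

199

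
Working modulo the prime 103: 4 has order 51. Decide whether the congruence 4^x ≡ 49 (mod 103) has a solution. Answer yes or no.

49 ∈ ⟨4⟩ iff 49^51 ≡ 1 (mod 103), since |⟨4⟩| = 51.
49^51 mod 103 = 1.
Since 1 = 1, 49 lies in the subgroup.

yes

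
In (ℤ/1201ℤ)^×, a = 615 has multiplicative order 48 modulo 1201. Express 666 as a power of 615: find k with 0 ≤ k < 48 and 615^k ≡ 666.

11

Baby-step giant-step with m = ceil(sqrt(48)) = 7.
Baby table (615^j mod 1201 for j=0..6):
  0:1  1:615  2:1111  3:1097  4:894  5:953  6:7
Giant step factor: 615^(-7) ≡ 142 (mod 1201).
Scan 666·142^i mod 1201 for i = 0, 1, …:
  i=0: 666   i=1: 894
Match at i=1, j=4: k = 1·7 + 4 = 11.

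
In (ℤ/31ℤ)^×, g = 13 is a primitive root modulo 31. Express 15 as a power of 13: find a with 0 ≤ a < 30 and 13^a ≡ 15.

21

Successive powers of 13 modulo 31:
  13^0=1  13^1=13  13^2=14  13^3=27  13^4=10  13^5=6
  13^6=16  13^7=22  13^8=7  13^9=29  13^10=5  13^11=3
  13^12=8  13^13=11  13^14=19  13^15=30  13^16=18  13^17=17
  13^18=4  13^19=21  13^20=25  13^21=15
So 13^21 ≡ 15 (mod 31), giving a = 21.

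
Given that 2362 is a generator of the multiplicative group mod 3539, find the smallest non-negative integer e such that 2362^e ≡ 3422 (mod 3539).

Baby-step giant-step with m = ceil(sqrt(3538)) = 60.
Baby table (2362^j mod 3539 for j=0..59):
  0:1  1:2362  2:1580  3:1854  4:1405  5:2567  6:947  7:166
  8:2802  9:394  10:3410  11:3195  12:1442  13:1486  14:2783  15:1523
  16:1702  17:3359  18:3059  19:2259  20:2485  21:1908  22:1549  23:2951
  24:1971  25:1717  26:3399  27:1986  28:1757  29:2326  30:1484  31:1598
  32:1902  33:1533  34:549  35:1464  36:365  37:2153  38:3382  39:761
  40:3209  41:2659  42:2372  43:427  44:3498  45:2250  46:2461  47:1844
  48:2558  49:923  50:102  51:272  52:1905  53:1541  54:1750  55:3487
  56:1041  57:2776  58:2684  59:1259
Giant step factor: 2362^(-60) ≡ 500 (mod 3539).
Scan 3422·500^i mod 3539 for i = 0, 1, …:
  i=0: 3422   i=1: 1663   i=2: 3374   i=3: 2436
  i=4: 584   i=5: 1802   i=6: 2094   i=7: 2995
  i=8: 503   i=9: 231     …   i=48: 3303
  i=49: 2326
Match at i=49, j=29: e = 49·60 + 29 = 2969.

2969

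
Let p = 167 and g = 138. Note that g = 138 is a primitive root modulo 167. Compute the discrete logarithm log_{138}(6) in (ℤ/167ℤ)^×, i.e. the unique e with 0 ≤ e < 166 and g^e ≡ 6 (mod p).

2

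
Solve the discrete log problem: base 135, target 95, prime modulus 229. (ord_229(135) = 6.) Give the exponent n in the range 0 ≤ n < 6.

Successive powers of 135 modulo 229:
  135^0=1  135^1=135  135^2=134  135^3=228  135^4=94  135^5=95
So 135^5 ≡ 95 (mod 229), giving n = 5.

5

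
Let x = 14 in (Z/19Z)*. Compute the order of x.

18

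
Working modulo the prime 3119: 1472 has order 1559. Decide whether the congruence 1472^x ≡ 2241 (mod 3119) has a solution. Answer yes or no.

no

2241 ∈ ⟨1472⟩ iff 2241^1559 ≡ 1 (mod 3119), since |⟨1472⟩| = 1559.
2241^1559 mod 3119 = 3118.
Since 3118 ≠ 1, 2241 does not lie in the subgroup.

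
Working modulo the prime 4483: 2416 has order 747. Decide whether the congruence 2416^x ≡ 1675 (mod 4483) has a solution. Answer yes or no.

yes

1675 ∈ ⟨2416⟩ iff 1675^747 ≡ 1 (mod 4483), since |⟨2416⟩| = 747.
1675^747 mod 4483 = 1.
Since 1 = 1, 1675 lies in the subgroup.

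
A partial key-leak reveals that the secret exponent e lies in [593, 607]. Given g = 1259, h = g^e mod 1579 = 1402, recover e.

605

Compute 1259^593 mod 1579 = 1348, then multiply by 1259 repeatedly:
  1259^593=1348  1259^594=1286  1259^595=599  1259^596=958  1259^597=1345
  1259^598=667  1259^599=1304  1259^600=1155  1259^601=1465  1259^602=163
  1259^603=1526  1259^604=1170  1259^605=1402
Found 1402 at exponent 605.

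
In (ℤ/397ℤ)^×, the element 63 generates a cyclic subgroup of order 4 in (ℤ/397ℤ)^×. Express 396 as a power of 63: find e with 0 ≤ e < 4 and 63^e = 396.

Successive powers of 63 modulo 397:
  63^0=1  63^1=63  63^2=396
So 63^2 ≡ 396 (mod 397), giving e = 2.

2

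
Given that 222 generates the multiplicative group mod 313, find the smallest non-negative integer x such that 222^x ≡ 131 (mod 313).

299

Baby-step giant-step with m = ceil(sqrt(312)) = 18.
Baby table (222^j mod 313 for j=0..17):
  0:1  1:222  2:143  3:133  4:104  5:239  6:161  7:60
  8:174  9:129  10:155  11:293  12:255  13:270  14:157  15:111
  16:228  17:223
Giant step factor: 222^(-18) ≡ 307 (mod 313).
Scan 131·307^i mod 313 for i = 0, 1, …:
  i=0: 131   i=1: 153   i=2: 21   i=3: 187
  i=4: 130   i=5: 159   i=6: 298   i=7: 90
  i=8: 86   i=9: 110     …   i=15: 212
  i=16: 293
Match at i=16, j=11: x = 16·18 + 11 = 299.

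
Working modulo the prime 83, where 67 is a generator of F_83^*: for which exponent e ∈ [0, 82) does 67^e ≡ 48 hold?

Baby-step giant-step with m = ceil(sqrt(82)) = 10.
Baby table (67^j mod 83 for j=0..9):
  0:1  1:67  2:7  3:54  4:49  5:46  6:11  7:73
  8:77  9:13
Giant step factor: 67^(-10) ≡ 81 (mod 83).
Scan 48·81^i mod 83 for i = 0, 1, …:
  i=0: 48   i=1: 70   i=2: 26   i=3: 31
  i=4: 21   i=5: 41   i=6: 1
Match at i=6, j=0: e = 6·10 + 0 = 60.

60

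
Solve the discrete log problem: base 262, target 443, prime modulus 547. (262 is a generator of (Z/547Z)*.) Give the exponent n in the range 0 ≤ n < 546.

Baby-step giant-step with m = ceil(sqrt(546)) = 24.
Baby table (262^j mod 547 for j=0..23):
  0:1  1:262  2:269  3:462  4:157  5:109  6:114  7:330
  8:34  9:156  10:394  11:392  12:415  13:424  14:47  15:280
  16:62  17:381  18:268  19:200  20:435  21:194  22:504  23:221
Giant step factor: 262^(-24) ≡ 294 (mod 547).
Scan 443·294^i mod 547 for i = 0, 1, …:
  i=0: 443   i=1: 56   i=2: 54   i=3: 13
  i=4: 540   i=5: 130   i=6: 477   i=7: 206
  i=8: 394
Match at i=8, j=10: n = 8·24 + 10 = 202.

202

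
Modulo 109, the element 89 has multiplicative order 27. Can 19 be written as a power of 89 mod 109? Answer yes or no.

no

19 ∈ ⟨89⟩ iff 19^27 ≡ 1 (mod 109), since |⟨89⟩| = 27.
19^27 mod 109 = 76.
Since 76 ≠ 1, 19 does not lie in the subgroup.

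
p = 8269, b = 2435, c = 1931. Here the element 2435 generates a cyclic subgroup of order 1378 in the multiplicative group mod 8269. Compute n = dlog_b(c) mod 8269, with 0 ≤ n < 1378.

1044

Baby-step giant-step with m = ceil(sqrt(1378)) = 38.
Baby table (2435^j mod 8269 for j=0..37):
  0:1  1:2435  2:352  3:5413  4:8138  5:3506  6:3502  7:2031
  8:623  9:3778  10:4302  11:6816  12:1077  13:1222  14:6999  15:156
  16:7755  17:5298  18:990  19:4371  20:1182  21:558  22:2614  23:6229
  24:2269  25:1323  26:4864  27:2632  28:445  29:336  30:7798  31:2506
  32:7857  33:5598  34:3818  35:2474  36:4358  37:2603
Giant step factor: 2435^(-38) ≡ 3336 (mod 8269).
Scan 1931·3336^i mod 8269 for i = 0, 1, …:
  i=0: 1931   i=1: 265   i=2: 7526   i=3: 2052
  i=4: 7009   i=5: 5561   i=6: 4129   i=7: 6459
  i=8: 6479   i=9: 7047     …   i=26: 7838
  i=27: 990
Match at i=27, j=18: n = 27·38 + 18 = 1044.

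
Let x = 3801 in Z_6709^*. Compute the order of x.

2236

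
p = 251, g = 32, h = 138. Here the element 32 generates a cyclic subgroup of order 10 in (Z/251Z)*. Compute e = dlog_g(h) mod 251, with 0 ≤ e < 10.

3

Successive powers of 32 modulo 251:
  32^0=1  32^1=32  32^2=20  32^3=138
So 32^3 ≡ 138 (mod 251), giving e = 3.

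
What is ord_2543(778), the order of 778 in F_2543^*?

The order of 778 must divide p − 1 = 2542 = 2 · 31 · 41.
Divisors: 1, 2, 31, 41, 62, 82, 1271, 2542.
Check each in increasing order: 778^1 ≡ 778;  778^2 ≡ 50;  778^31 ≡ 2214;  778^41 ≡ 773;  778^62 ≡ 1435;  778^82 ≡ 2467;  778^1271 ≡ 1.
Smallest exponent giving 1 is 1271.

1271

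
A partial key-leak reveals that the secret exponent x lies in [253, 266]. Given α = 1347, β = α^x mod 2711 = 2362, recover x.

259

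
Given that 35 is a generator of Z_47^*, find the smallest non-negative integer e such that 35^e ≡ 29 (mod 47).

Successive powers of 35 modulo 47:
  35^0=1  35^1=35  35^2=3  35^3=11  35^4=9  35^5=33
  35^6=27  35^7=5  35^8=34  35^9=15  35^10=8  35^11=45
  35^12=24  35^13=41  35^14=25  35^15=29
So 35^15 ≡ 29 (mod 47), giving e = 15.

15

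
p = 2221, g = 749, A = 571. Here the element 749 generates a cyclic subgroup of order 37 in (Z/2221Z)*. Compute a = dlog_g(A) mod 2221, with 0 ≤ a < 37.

25

Successive powers of 749 modulo 2221:
  749^0=1  749^1=749  749^2=1309  749^3=980  749^4=1090  749^5=1303
  749^6=928  749^7=2120  749^8=2086  749^9=1051  749^10=965  749^11=960
  749^12=1657  749^13=1775  749^14=1317  749^15=309  749^16=457  749^17=259
  749^18=764  749^19=1439  749^20=626  749^21=243  749^22=2106  749^23=484
  749^24=493  749^25=571
So 749^25 ≡ 571 (mod 2221), giving a = 25.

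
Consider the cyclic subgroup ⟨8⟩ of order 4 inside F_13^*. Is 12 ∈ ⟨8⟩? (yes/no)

yes

⟨8⟩ has order 4; its elements mod 13 are {1, 5, 8, 12}.
12 is in this set.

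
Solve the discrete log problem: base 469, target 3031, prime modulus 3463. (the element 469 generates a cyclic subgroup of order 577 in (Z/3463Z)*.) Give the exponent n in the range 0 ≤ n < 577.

Baby-step giant-step with m = ceil(sqrt(577)) = 25.
Baby table (469^j mod 3463 for j=0..24):
  0:1  1:469  2:1792  3:2402  4:1063  5:3338  6:246  7:1095
  8:1031  9:2182  10:1773  11:417  12:1645  13:2719  14:827  15:7
  16:3283  17:2155  18:2962  19:515  20:2588  21:1722  22:739  23:291
  24:1422
Giant step factor: 469^(-25) ≡ 2259 (mod 3463).
Scan 3031·2259^i mod 3463 for i = 0, 1, …:
  i=0: 3031   i=1: 678   i=2: 956   i=3: 2155
Match at i=3, j=17: n = 3·25 + 17 = 92.

92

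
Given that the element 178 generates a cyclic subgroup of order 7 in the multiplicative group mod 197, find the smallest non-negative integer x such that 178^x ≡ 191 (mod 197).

5

Successive powers of 178 modulo 197:
  178^0=1  178^1=178  178^2=164  178^3=36  178^4=104  178^5=191
So 178^5 ≡ 191 (mod 197), giving x = 5.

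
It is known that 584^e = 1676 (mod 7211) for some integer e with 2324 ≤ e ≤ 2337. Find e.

2335

Compute 584^2324 mod 7211 = 4584, then multiply by 584 repeatedly:
  584^2324=4584  584^2325=1775  584^2326=5427  584^2327=3739  584^2328=5854
  584^2329=722  584^2330=3410  584^2331=1204  584^2332=3669  584^2333=1029
  584^2334=2423  584^2335=1676
Found 1676 at exponent 2335.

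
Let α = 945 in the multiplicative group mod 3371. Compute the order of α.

674

The order of 945 must divide p − 1 = 3370 = 2 · 5 · 337.
Divisors: 1, 2, 5, 10, 337, 674, 1685, 3370.
Check each in increasing order: 945^1 ≡ 945;  945^2 ≡ 3081;  945^5 ≡ 3175;  945^10 ≡ 1335;  945^337 ≡ 3370;  945^674 ≡ 1.
Smallest exponent giving 1 is 674.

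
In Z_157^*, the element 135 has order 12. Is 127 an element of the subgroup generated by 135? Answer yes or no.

no

⟨135⟩ has order 12; its elements mod 157 are {1, 12, 13, 22, 28, 50, 107, 129, 135, 144, 145, 156}.
127 is not in this set.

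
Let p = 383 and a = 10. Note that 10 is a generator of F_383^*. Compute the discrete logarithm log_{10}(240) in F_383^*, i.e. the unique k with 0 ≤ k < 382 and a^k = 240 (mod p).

147

Baby-step giant-step with m = ceil(sqrt(382)) = 20.
Baby table (10^j mod 383 for j=0..19):
  0:1  1:10  2:100  3:234  4:42  5:37  6:370  7:253
  8:232  9:22  10:220  11:285  12:169  13:158  14:48  15:97
  16:204  17:125  18:101  19:244
Giant step factor: 10^(-20) ≡ 294 (mod 383).
Scan 240·294^i mod 383 for i = 0, 1, …:
  i=0: 240   i=1: 88   i=2: 211   i=3: 371
  i=4: 302   i=5: 315   i=6: 307   i=7: 253
Match at i=7, j=7: k = 7·20 + 7 = 147.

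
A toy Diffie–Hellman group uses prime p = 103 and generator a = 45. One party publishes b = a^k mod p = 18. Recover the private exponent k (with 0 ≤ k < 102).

Baby-step giant-step with m = ceil(sqrt(102)) = 11.
Baby table (45^j mod 103 for j=0..10):
  0:1  1:45  2:68  3:73  4:92  5:20  6:76  7:21
  8:18  9:89  10:91
Giant step factor: 45^(-11) ≡ 70 (mod 103).
Scan 18·70^i mod 103 for i = 0, 1, …:
  i=0: 18
Match at i=0, j=8: k = 0·11 + 8 = 8.

8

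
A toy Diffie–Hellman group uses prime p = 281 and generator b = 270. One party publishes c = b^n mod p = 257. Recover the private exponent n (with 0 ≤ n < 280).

Baby-step giant-step with m = ceil(sqrt(280)) = 17.
Baby table (270^j mod 281 for j=0..16):
  0:1  1:270  2:121  3:74  4:29  5:243  6:137  7:179
  8:279  9:22  10:39  11:133  12:223  13:76  14:7  15:204
  16:4
Giant step factor: 270^(-17) ≡ 83 (mod 281).
Scan 257·83^i mod 281 for i = 0, 1, …:
  i=0: 257   i=1: 256   i=2: 173   i=3: 28
  i=4: 76
Match at i=4, j=13: n = 4·17 + 13 = 81.

81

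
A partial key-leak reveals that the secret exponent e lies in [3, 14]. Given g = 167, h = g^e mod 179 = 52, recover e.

14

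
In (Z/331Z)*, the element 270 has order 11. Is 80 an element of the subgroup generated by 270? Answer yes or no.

80 ∈ ⟨270⟩ iff 80^11 ≡ 1 (mod 331), since |⟨270⟩| = 11.
80^11 mod 331 = 1.
Since 1 = 1, 80 lies in the subgroup.

yes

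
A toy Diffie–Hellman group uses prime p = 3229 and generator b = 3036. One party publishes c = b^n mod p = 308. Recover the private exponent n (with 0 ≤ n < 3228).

2649

Baby-step giant-step with m = ceil(sqrt(3228)) = 57.
Baby table (3036^j mod 3229 for j=0..56):
  0:1  1:3036  2:1730  3:1926  4:2846  5:2881  6:2584  7:1783
  8:1384  9:895  10:1631  11:1659  12:2713  13:2718  14:1753  15:716
  16:659  17:1973  18:233  19:237  20:2694  21:3156  22:1173  23:2870
  24:1478  25:2127  26:2801  27:1879  28:2230  29:2296  30:2474  31:410
  32:1595  33:2149  34:1784  35:1191  36:2625  37:328  38:1276  39:2365
  40:2073  41:307  42:2100  43:1554  44:375  45:1892  46:2950  47:2183
  48:1680  49:1889  50:300  51:222  52:2360  53:3038  54:1344  55:2157
  56:240
Giant step factor: 3036^(-57) ≡ 200 (mod 3229).
Scan 308·200^i mod 3229 for i = 0, 1, …:
  i=0: 308   i=1: 249   i=2: 1365   i=3: 1764
  i=4: 839   i=5: 3121   i=6: 1003   i=7: 402
  i=8: 2904   i=9: 2809     …   i=45: 2415
  i=46: 1879
Match at i=46, j=27: n = 46·57 + 27 = 2649.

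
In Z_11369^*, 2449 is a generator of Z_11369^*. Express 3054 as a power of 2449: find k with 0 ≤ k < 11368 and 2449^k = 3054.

5924

Baby-step giant-step with m = ceil(sqrt(11368)) = 107.
Baby table (2449^j mod 11369 for j=0..106):
  0:1  1:2449  2:6138  3:2144  4:9547  5:5939  6:3660  7:4568
  8:11305  9:2430  10:5083  11:10581  12:2918  13:6450  14:4509  15:3242
  16:4096  17:3646  18:4389  19:4956  20:6521  21:7853  22:7018  23:8523
  24:10712  25:5405  26:3329  27:1148  28:3309  29:9013  30:5608  31:240
  32:7941  33:6519  34:2955  35:6111  36:4235  37:2987  38:4896  39:7378
  40:3381  41:3437  42:4153  43:6811  44:1816  45:2105  46:4988  47:5306
  48:10996  49:7412  50:7064  51:7487  52:8835  53:1708  54:10469  55:1486
  56:1134  57:3130  58:2664  59:9699  60:3010  61:4378  62:755  63:7217
  64:7007  65:4322  66:39  67:4559  68:633  69:4033  70:8525  71:4241
  72:6312  73:7617  74:8873  75:3818  76:4964  77:3375  78:112  79:1432
  80:5316  81:1379  82:578  83:5766  84:636  85:11  86:4201  87:10673
  88:846  89:2696  90:8484  91:6153  92:4772  93:10665  94:3992  95:10437
  96:2701  97:9360  98:2736  99:4123  100:1555  101:10949  102:5999  103:2803
  104:9040  105:3517  106:6800
Giant step factor: 2449^(-107) ≡ 6073 (mod 11369).
Scan 3054·6073^i mod 11369 for i = 0, 1, …:
  i=0: 3054   i=1: 4103   i=2: 8040   i=3: 8434
  i=4: 2337   i=5: 4089   i=6: 2601   i=7: 4332
  i=8: 370   i=9: 7317     …   i=54: 2682
  i=55: 7378
Match at i=55, j=39: k = 55·107 + 39 = 5924.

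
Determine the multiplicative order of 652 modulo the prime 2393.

299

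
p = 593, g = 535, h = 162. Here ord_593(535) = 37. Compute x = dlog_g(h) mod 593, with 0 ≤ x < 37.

35

Successive powers of 535 modulo 593:
  535^0=1  535^1=535  535^2=399  535^3=578  535^4=277  535^5=538
  535^6=225  535^7=589  535^8=232  535^9=183  535^10=60  535^11=78
  535^12=220  535^13=286  535^14=16  535^15=258  535^16=454  535^17=353
  535^18=281  535^19=306  535^20=42  535^21=529  535^22=154  535^23=556
  535^24=367  535^25=62  535^26=555  535^27=425  535^28=256  535^29=570
  535^30=148  535^31=311  535^32=345  535^33=152  535^34=79  535^35=162
So 535^35 ≡ 162 (mod 593), giving x = 35.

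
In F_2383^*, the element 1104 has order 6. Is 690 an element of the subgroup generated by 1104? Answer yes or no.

690 ∈ ⟨1104⟩ iff 690^6 ≡ 1 (mod 2383), since |⟨1104⟩| = 6.
690^6 mod 2383 = 265.
Since 265 ≠ 1, 690 does not lie in the subgroup.

no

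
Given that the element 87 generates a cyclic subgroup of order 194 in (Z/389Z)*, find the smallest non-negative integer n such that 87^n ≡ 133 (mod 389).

Baby-step giant-step with m = ceil(sqrt(194)) = 14.
Baby table (87^j mod 389 for j=0..13):
  0:1  1:87  2:178  3:315  4:175  5:54  6:30  7:276
  8:283  9:114  10:193  11:64  12:122  13:111
Giant step factor: 87^(-14) ≡ 143 (mod 389).
Scan 133·143^i mod 389 for i = 0, 1, …:
  i=0: 133   i=1: 347   i=2: 218   i=3: 54
Match at i=3, j=5: n = 3·14 + 5 = 47.

47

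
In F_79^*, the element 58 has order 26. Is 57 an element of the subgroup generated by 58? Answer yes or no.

yes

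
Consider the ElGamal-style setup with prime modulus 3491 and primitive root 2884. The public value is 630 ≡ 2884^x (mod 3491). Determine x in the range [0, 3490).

1573

Baby-step giant-step with m = ceil(sqrt(3490)) = 60.
Baby table (2884^j mod 3491 for j=0..59):
  0:1  1:2884  2:1894  3:2372  4:1979  5:3142  6:2383  7:2284
  8:3030  9:547  10:3107  11:2682  12:2323  13:303  14:1102  15:1358
  16:3061  17:2676  18:2474  19:2903  20:834  21:3448  22:1664  23:2342
  24:2734  25:2178  26:1043  27:2261  28:3027  29:2368  30:916  31:2548
  32:3368  33:1350  34:935  35:1488  36:953  37:1035  38:135  39:1839
  40:847  41:2539  42:1849  43:1759  44:533  45:1132  46:603  47:534
  48:525  49:2497  50:2906  51:2504  52:2148  53:1798  54:1297  55:1687
  56:2345  57:913  58:878  59:1177
Giant step factor: 2884^(-60) ≡ 2357 (mod 3491).
Scan 630·2357^i mod 3491 for i = 0, 1, …:
  i=0: 630   i=1: 1235   i=2: 2892   i=3: 2012
  i=4: 1506   i=5: 2786   i=6: 31   i=7: 3247
  i=8: 907   i=9: 1307     …   i=25: 1893
  i=26: 303
Match at i=26, j=13: x = 26·60 + 13 = 1573.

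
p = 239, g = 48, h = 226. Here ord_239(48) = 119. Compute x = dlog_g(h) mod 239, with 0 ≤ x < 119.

Baby-step giant-step with m = ceil(sqrt(119)) = 11.
Baby table (48^j mod 239 for j=0..10):
  0:1  1:48  2:153  3:174  4:226  5:93  6:162  7:128
  8:169  9:225  10:45
Giant step factor: 48^(-11) ≡ 186 (mod 239).
Scan 226·186^i mod 239 for i = 0, 1, …:
  i=0: 226
Match at i=0, j=4: x = 0·11 + 4 = 4.

4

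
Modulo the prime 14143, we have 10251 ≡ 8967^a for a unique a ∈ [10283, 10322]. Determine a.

10295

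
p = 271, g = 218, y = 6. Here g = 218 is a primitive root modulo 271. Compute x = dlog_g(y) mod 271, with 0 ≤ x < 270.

Baby-step giant-step with m = ceil(sqrt(270)) = 17.
Baby table (218^j mod 271 for j=0..16):
  0:1  1:218  2:99  3:173  4:45  5:54  6:119  7:197
  8:128  9:262  10:206  11:193  12:69  13:137  14:56  15:13
  16:124
Giant step factor: 218^(-17) ≡ 267 (mod 271).
Scan 6·267^i mod 271 for i = 0, 1, …:
  i=0: 6   i=1: 247   i=2: 96   i=3: 158
  i=4: 181   i=5: 89   i=6: 186   i=7: 69
Match at i=7, j=12: x = 7·17 + 12 = 131.

131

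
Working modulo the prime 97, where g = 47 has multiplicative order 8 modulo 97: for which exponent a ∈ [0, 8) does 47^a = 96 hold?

4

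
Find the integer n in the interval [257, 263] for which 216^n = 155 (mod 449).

259

Compute 216^257 mod 449 = 389, then multiply by 216 repeatedly:
  216^257=389  216^258=61  216^259=155
Found 155 at exponent 259.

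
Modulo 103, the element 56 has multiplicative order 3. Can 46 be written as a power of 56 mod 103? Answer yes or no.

yes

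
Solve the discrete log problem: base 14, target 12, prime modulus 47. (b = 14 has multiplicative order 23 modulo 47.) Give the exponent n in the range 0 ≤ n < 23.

14

Successive powers of 14 modulo 47:
  14^0=1  14^1=14  14^2=8  14^3=18  14^4=17  14^5=3
  14^6=42  14^7=24  14^8=7  14^9=4  14^10=9  14^11=32
  14^12=25  14^13=21  14^14=12
So 14^14 ≡ 12 (mod 47), giving n = 14.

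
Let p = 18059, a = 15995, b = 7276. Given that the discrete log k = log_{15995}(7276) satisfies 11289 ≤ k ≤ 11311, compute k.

11300

Compute 15995^11289 mod 18059 = 7794, then multiply by 15995 repeatedly:
  15995^11289=7794  15995^11290=3753  15995^11291=1119  15995^11292=1936  15995^11293=13194
  15995^11294=556  15995^11295=8192  15995^11296=12995  15995^11297=13994  15995^11298=10784
  15995^11299=8571  15995^11300=7276
Found 7276 at exponent 11300.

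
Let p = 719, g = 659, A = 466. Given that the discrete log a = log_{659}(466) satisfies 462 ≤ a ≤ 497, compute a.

Compute 659^462 mod 719 = 209, then multiply by 659 repeatedly:
  659^462=209  659^463=402  659^464=326  659^465=572  659^466=192
  659^467=703  659^468=241  659^469=639  659^470=486  659^471=319
  659^472=273  659^473=157  659^474=646  659^475=66  659^476=354
  659^477=330  659^478=332  659^479=212  659^480=222  659^481=341
  659^482=391  659^483=267  659^484=517  659^485=616  659^486=428
  659^487=204  659^488=702  659^489=301  659^490=634  659^491=67
  659^492=294  659^493=335  659^494=32  659^495=237  659^496=160
  659^497=466
Found 466 at exponent 497.

497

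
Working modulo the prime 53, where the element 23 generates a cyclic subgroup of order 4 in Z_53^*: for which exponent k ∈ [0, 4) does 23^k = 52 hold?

Successive powers of 23 modulo 53:
  23^0=1  23^1=23  23^2=52
So 23^2 ≡ 52 (mod 53), giving k = 2.

2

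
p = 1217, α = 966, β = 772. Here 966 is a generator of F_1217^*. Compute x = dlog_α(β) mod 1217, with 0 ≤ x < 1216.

Baby-step giant-step with m = ceil(sqrt(1216)) = 35.
Baby table (966^j mod 1217 for j=0..34):
  0:1  1:966  2:934  3:447  4:984  5:67  6:221  7:511
  8:741  9:210  10:838  11:203  12:161  13:967  14:683  15:164
  16:214  17:1051  18:288  19:732  20:35  21:951  22:1048  23:1041
  24:364  25:1128  26:433  27:847  28:378  29:48  30:122  31:1020
  32:767  33:986  34:782
Giant step factor: 966^(-35) ≡ 769 (mod 1217).
Scan 772·769^i mod 1217 for i = 0, 1, …:
  i=0: 772   i=1: 989   i=2: 1133   i=3: 1122
  i=4: 1182   i=5: 1076   i=6: 1101   i=7: 854
  i=8: 763   i=9: 153     …   i=20: 590
  i=21: 986
Match at i=21, j=33: x = 21·35 + 33 = 768.

768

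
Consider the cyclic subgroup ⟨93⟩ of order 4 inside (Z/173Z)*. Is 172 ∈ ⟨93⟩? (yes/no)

172 ∈ ⟨93⟩ iff 172^4 ≡ 1 (mod 173), since |⟨93⟩| = 4.
172^4 mod 173 = 1.
Since 1 = 1, 172 lies in the subgroup.

yes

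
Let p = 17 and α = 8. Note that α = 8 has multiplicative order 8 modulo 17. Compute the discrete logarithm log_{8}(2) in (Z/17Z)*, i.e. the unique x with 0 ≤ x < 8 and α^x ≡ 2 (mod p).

3

Successive powers of 8 modulo 17:
  8^0=1  8^1=8  8^2=13  8^3=2
So 8^3 ≡ 2 (mod 17), giving x = 3.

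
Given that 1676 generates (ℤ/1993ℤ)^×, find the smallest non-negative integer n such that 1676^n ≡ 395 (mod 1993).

647

Baby-step giant-step with m = ceil(sqrt(1992)) = 45.
Baby table (1676^j mod 1993 for j=0..44):
  0:1  1:1676  2:839  3:1099  4:392  5:1295  6:43  7:320
  8:203  9:1418  10:912  11:1874  12:1849  13:1802  14:757  15:1184
  16:1349  17:862  18:1780  19:1752  20:663  21:1087  22:210  23:1192
  24:806  25:1595  26:607  27:902  28:1058  29:1431  30:777  31:823
  32:192  33:919  34:1648  35:1743  36:1523  37:1508  38:284  39:1650
  40:1109  41:1208  42:1713  43:1068  44:254
Giant step factor: 1676^(-45) ≡ 497 (mod 1993).
Scan 395·497^i mod 1993 for i = 0, 1, …:
  i=0: 395   i=1: 1001   i=2: 1240   i=3: 443
  i=4: 941   i=5: 1315   i=6: 1844   i=7: 1681
  i=8: 390   i=9: 509     …   i=13: 1702
  i=14: 862
Match at i=14, j=17: n = 14·45 + 17 = 647.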